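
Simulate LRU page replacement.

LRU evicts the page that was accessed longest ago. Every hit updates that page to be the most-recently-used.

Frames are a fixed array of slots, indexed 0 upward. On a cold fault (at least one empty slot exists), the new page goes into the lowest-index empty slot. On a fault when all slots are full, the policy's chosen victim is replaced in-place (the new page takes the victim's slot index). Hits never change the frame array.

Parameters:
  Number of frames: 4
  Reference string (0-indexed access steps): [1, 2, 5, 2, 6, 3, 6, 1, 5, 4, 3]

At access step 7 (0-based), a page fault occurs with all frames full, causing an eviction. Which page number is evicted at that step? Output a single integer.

Step 0: ref 1 -> FAULT, frames=[1,-,-,-]
Step 1: ref 2 -> FAULT, frames=[1,2,-,-]
Step 2: ref 5 -> FAULT, frames=[1,2,5,-]
Step 3: ref 2 -> HIT, frames=[1,2,5,-]
Step 4: ref 6 -> FAULT, frames=[1,2,5,6]
Step 5: ref 3 -> FAULT, evict 1, frames=[3,2,5,6]
Step 6: ref 6 -> HIT, frames=[3,2,5,6]
Step 7: ref 1 -> FAULT, evict 5, frames=[3,2,1,6]
At step 7: evicted page 5

Answer: 5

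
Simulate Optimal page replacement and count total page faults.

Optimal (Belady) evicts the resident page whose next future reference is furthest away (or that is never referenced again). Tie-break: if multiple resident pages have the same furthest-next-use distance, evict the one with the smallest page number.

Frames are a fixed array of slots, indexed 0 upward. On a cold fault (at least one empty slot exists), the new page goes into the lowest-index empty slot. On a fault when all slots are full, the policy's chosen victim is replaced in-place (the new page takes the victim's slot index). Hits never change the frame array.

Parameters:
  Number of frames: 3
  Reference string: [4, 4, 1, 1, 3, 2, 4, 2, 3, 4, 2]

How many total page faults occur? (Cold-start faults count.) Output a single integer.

Step 0: ref 4 → FAULT, frames=[4,-,-]
Step 1: ref 4 → HIT, frames=[4,-,-]
Step 2: ref 1 → FAULT, frames=[4,1,-]
Step 3: ref 1 → HIT, frames=[4,1,-]
Step 4: ref 3 → FAULT, frames=[4,1,3]
Step 5: ref 2 → FAULT (evict 1), frames=[4,2,3]
Step 6: ref 4 → HIT, frames=[4,2,3]
Step 7: ref 2 → HIT, frames=[4,2,3]
Step 8: ref 3 → HIT, frames=[4,2,3]
Step 9: ref 4 → HIT, frames=[4,2,3]
Step 10: ref 2 → HIT, frames=[4,2,3]
Total faults: 4

Answer: 4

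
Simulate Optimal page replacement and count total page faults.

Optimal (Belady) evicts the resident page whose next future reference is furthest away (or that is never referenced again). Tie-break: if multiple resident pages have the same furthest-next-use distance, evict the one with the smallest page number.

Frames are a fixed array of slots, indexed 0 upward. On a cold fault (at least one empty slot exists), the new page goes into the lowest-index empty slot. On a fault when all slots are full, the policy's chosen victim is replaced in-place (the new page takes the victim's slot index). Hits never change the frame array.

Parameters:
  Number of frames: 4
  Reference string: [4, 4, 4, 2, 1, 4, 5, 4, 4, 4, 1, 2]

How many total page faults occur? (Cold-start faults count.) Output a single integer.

Answer: 4

Derivation:
Step 0: ref 4 → FAULT, frames=[4,-,-,-]
Step 1: ref 4 → HIT, frames=[4,-,-,-]
Step 2: ref 4 → HIT, frames=[4,-,-,-]
Step 3: ref 2 → FAULT, frames=[4,2,-,-]
Step 4: ref 1 → FAULT, frames=[4,2,1,-]
Step 5: ref 4 → HIT, frames=[4,2,1,-]
Step 6: ref 5 → FAULT, frames=[4,2,1,5]
Step 7: ref 4 → HIT, frames=[4,2,1,5]
Step 8: ref 4 → HIT, frames=[4,2,1,5]
Step 9: ref 4 → HIT, frames=[4,2,1,5]
Step 10: ref 1 → HIT, frames=[4,2,1,5]
Step 11: ref 2 → HIT, frames=[4,2,1,5]
Total faults: 4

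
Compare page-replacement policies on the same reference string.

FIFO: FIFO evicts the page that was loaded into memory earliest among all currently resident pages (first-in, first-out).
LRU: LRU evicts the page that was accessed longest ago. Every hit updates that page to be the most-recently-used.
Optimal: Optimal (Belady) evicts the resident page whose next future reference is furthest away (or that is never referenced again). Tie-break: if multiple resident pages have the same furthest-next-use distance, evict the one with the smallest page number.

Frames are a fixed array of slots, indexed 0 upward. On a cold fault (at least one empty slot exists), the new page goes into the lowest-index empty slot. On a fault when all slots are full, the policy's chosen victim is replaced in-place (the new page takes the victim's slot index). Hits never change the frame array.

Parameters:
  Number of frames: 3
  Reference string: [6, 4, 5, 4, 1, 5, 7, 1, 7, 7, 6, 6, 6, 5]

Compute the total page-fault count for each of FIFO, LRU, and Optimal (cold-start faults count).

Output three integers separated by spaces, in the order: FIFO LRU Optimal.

Answer: 7 7 6

Derivation:
--- FIFO ---
  step 0: ref 6 -> FAULT, frames=[6,-,-] (faults so far: 1)
  step 1: ref 4 -> FAULT, frames=[6,4,-] (faults so far: 2)
  step 2: ref 5 -> FAULT, frames=[6,4,5] (faults so far: 3)
  step 3: ref 4 -> HIT, frames=[6,4,5] (faults so far: 3)
  step 4: ref 1 -> FAULT, evict 6, frames=[1,4,5] (faults so far: 4)
  step 5: ref 5 -> HIT, frames=[1,4,5] (faults so far: 4)
  step 6: ref 7 -> FAULT, evict 4, frames=[1,7,5] (faults so far: 5)
  step 7: ref 1 -> HIT, frames=[1,7,5] (faults so far: 5)
  step 8: ref 7 -> HIT, frames=[1,7,5] (faults so far: 5)
  step 9: ref 7 -> HIT, frames=[1,7,5] (faults so far: 5)
  step 10: ref 6 -> FAULT, evict 5, frames=[1,7,6] (faults so far: 6)
  step 11: ref 6 -> HIT, frames=[1,7,6] (faults so far: 6)
  step 12: ref 6 -> HIT, frames=[1,7,6] (faults so far: 6)
  step 13: ref 5 -> FAULT, evict 1, frames=[5,7,6] (faults so far: 7)
  FIFO total faults: 7
--- LRU ---
  step 0: ref 6 -> FAULT, frames=[6,-,-] (faults so far: 1)
  step 1: ref 4 -> FAULT, frames=[6,4,-] (faults so far: 2)
  step 2: ref 5 -> FAULT, frames=[6,4,5] (faults so far: 3)
  step 3: ref 4 -> HIT, frames=[6,4,5] (faults so far: 3)
  step 4: ref 1 -> FAULT, evict 6, frames=[1,4,5] (faults so far: 4)
  step 5: ref 5 -> HIT, frames=[1,4,5] (faults so far: 4)
  step 6: ref 7 -> FAULT, evict 4, frames=[1,7,5] (faults so far: 5)
  step 7: ref 1 -> HIT, frames=[1,7,5] (faults so far: 5)
  step 8: ref 7 -> HIT, frames=[1,7,5] (faults so far: 5)
  step 9: ref 7 -> HIT, frames=[1,7,5] (faults so far: 5)
  step 10: ref 6 -> FAULT, evict 5, frames=[1,7,6] (faults so far: 6)
  step 11: ref 6 -> HIT, frames=[1,7,6] (faults so far: 6)
  step 12: ref 6 -> HIT, frames=[1,7,6] (faults so far: 6)
  step 13: ref 5 -> FAULT, evict 1, frames=[5,7,6] (faults so far: 7)
  LRU total faults: 7
--- Optimal ---
  step 0: ref 6 -> FAULT, frames=[6,-,-] (faults so far: 1)
  step 1: ref 4 -> FAULT, frames=[6,4,-] (faults so far: 2)
  step 2: ref 5 -> FAULT, frames=[6,4,5] (faults so far: 3)
  step 3: ref 4 -> HIT, frames=[6,4,5] (faults so far: 3)
  step 4: ref 1 -> FAULT, evict 4, frames=[6,1,5] (faults so far: 4)
  step 5: ref 5 -> HIT, frames=[6,1,5] (faults so far: 4)
  step 6: ref 7 -> FAULT, evict 5, frames=[6,1,7] (faults so far: 5)
  step 7: ref 1 -> HIT, frames=[6,1,7] (faults so far: 5)
  step 8: ref 7 -> HIT, frames=[6,1,7] (faults so far: 5)
  step 9: ref 7 -> HIT, frames=[6,1,7] (faults so far: 5)
  step 10: ref 6 -> HIT, frames=[6,1,7] (faults so far: 5)
  step 11: ref 6 -> HIT, frames=[6,1,7] (faults so far: 5)
  step 12: ref 6 -> HIT, frames=[6,1,7] (faults so far: 5)
  step 13: ref 5 -> FAULT, evict 1, frames=[6,5,7] (faults so far: 6)
  Optimal total faults: 6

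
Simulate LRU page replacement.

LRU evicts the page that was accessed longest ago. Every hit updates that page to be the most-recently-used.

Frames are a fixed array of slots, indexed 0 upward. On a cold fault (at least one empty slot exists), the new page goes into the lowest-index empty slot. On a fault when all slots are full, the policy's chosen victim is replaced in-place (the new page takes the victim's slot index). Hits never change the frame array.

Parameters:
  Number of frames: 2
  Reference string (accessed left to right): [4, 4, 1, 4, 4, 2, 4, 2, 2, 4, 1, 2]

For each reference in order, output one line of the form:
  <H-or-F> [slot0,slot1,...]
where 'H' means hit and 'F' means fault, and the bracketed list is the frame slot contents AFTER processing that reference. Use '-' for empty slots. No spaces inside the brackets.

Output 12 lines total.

F [4,-]
H [4,-]
F [4,1]
H [4,1]
H [4,1]
F [4,2]
H [4,2]
H [4,2]
H [4,2]
H [4,2]
F [4,1]
F [2,1]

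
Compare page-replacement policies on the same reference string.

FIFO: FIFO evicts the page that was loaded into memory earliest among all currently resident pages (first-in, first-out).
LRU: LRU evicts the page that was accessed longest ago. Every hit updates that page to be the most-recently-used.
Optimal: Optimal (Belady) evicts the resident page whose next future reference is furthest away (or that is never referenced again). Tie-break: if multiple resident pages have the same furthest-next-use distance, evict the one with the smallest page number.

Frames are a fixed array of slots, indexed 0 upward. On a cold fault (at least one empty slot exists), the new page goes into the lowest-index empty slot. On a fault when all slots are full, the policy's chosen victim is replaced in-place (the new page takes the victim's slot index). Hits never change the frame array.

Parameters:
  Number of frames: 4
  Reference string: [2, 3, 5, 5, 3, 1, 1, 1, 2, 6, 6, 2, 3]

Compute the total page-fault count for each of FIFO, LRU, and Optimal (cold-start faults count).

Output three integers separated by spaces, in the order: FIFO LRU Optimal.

--- FIFO ---
  step 0: ref 2 -> FAULT, frames=[2,-,-,-] (faults so far: 1)
  step 1: ref 3 -> FAULT, frames=[2,3,-,-] (faults so far: 2)
  step 2: ref 5 -> FAULT, frames=[2,3,5,-] (faults so far: 3)
  step 3: ref 5 -> HIT, frames=[2,3,5,-] (faults so far: 3)
  step 4: ref 3 -> HIT, frames=[2,3,5,-] (faults so far: 3)
  step 5: ref 1 -> FAULT, frames=[2,3,5,1] (faults so far: 4)
  step 6: ref 1 -> HIT, frames=[2,3,5,1] (faults so far: 4)
  step 7: ref 1 -> HIT, frames=[2,3,5,1] (faults so far: 4)
  step 8: ref 2 -> HIT, frames=[2,3,5,1] (faults so far: 4)
  step 9: ref 6 -> FAULT, evict 2, frames=[6,3,5,1] (faults so far: 5)
  step 10: ref 6 -> HIT, frames=[6,3,5,1] (faults so far: 5)
  step 11: ref 2 -> FAULT, evict 3, frames=[6,2,5,1] (faults so far: 6)
  step 12: ref 3 -> FAULT, evict 5, frames=[6,2,3,1] (faults so far: 7)
  FIFO total faults: 7
--- LRU ---
  step 0: ref 2 -> FAULT, frames=[2,-,-,-] (faults so far: 1)
  step 1: ref 3 -> FAULT, frames=[2,3,-,-] (faults so far: 2)
  step 2: ref 5 -> FAULT, frames=[2,3,5,-] (faults so far: 3)
  step 3: ref 5 -> HIT, frames=[2,3,5,-] (faults so far: 3)
  step 4: ref 3 -> HIT, frames=[2,3,5,-] (faults so far: 3)
  step 5: ref 1 -> FAULT, frames=[2,3,5,1] (faults so far: 4)
  step 6: ref 1 -> HIT, frames=[2,3,5,1] (faults so far: 4)
  step 7: ref 1 -> HIT, frames=[2,3,5,1] (faults so far: 4)
  step 8: ref 2 -> HIT, frames=[2,3,5,1] (faults so far: 4)
  step 9: ref 6 -> FAULT, evict 5, frames=[2,3,6,1] (faults so far: 5)
  step 10: ref 6 -> HIT, frames=[2,3,6,1] (faults so far: 5)
  step 11: ref 2 -> HIT, frames=[2,3,6,1] (faults so far: 5)
  step 12: ref 3 -> HIT, frames=[2,3,6,1] (faults so far: 5)
  LRU total faults: 5
--- Optimal ---
  step 0: ref 2 -> FAULT, frames=[2,-,-,-] (faults so far: 1)
  step 1: ref 3 -> FAULT, frames=[2,3,-,-] (faults so far: 2)
  step 2: ref 5 -> FAULT, frames=[2,3,5,-] (faults so far: 3)
  step 3: ref 5 -> HIT, frames=[2,3,5,-] (faults so far: 3)
  step 4: ref 3 -> HIT, frames=[2,3,5,-] (faults so far: 3)
  step 5: ref 1 -> FAULT, frames=[2,3,5,1] (faults so far: 4)
  step 6: ref 1 -> HIT, frames=[2,3,5,1] (faults so far: 4)
  step 7: ref 1 -> HIT, frames=[2,3,5,1] (faults so far: 4)
  step 8: ref 2 -> HIT, frames=[2,3,5,1] (faults so far: 4)
  step 9: ref 6 -> FAULT, evict 1, frames=[2,3,5,6] (faults so far: 5)
  step 10: ref 6 -> HIT, frames=[2,3,5,6] (faults so far: 5)
  step 11: ref 2 -> HIT, frames=[2,3,5,6] (faults so far: 5)
  step 12: ref 3 -> HIT, frames=[2,3,5,6] (faults so far: 5)
  Optimal total faults: 5

Answer: 7 5 5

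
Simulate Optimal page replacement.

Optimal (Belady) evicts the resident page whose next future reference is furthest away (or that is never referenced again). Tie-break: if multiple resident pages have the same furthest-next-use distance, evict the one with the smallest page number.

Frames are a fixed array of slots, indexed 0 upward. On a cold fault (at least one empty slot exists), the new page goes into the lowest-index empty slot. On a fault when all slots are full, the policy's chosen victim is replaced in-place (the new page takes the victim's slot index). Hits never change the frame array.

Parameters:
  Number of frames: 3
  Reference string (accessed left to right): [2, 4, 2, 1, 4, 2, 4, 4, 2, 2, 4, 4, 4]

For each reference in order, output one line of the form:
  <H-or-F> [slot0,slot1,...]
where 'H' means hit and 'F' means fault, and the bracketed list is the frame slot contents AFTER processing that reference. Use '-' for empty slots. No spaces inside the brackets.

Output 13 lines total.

F [2,-,-]
F [2,4,-]
H [2,4,-]
F [2,4,1]
H [2,4,1]
H [2,4,1]
H [2,4,1]
H [2,4,1]
H [2,4,1]
H [2,4,1]
H [2,4,1]
H [2,4,1]
H [2,4,1]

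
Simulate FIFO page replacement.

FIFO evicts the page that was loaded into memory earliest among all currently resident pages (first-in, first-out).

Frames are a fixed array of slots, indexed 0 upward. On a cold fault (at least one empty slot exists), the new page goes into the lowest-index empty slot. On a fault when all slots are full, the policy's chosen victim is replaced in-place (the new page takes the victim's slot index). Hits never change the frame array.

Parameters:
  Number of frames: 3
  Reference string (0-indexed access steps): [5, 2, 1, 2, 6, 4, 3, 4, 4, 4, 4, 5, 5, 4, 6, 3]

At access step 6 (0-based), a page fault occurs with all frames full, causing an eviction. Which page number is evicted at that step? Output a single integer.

Step 0: ref 5 -> FAULT, frames=[5,-,-]
Step 1: ref 2 -> FAULT, frames=[5,2,-]
Step 2: ref 1 -> FAULT, frames=[5,2,1]
Step 3: ref 2 -> HIT, frames=[5,2,1]
Step 4: ref 6 -> FAULT, evict 5, frames=[6,2,1]
Step 5: ref 4 -> FAULT, evict 2, frames=[6,4,1]
Step 6: ref 3 -> FAULT, evict 1, frames=[6,4,3]
At step 6: evicted page 1

Answer: 1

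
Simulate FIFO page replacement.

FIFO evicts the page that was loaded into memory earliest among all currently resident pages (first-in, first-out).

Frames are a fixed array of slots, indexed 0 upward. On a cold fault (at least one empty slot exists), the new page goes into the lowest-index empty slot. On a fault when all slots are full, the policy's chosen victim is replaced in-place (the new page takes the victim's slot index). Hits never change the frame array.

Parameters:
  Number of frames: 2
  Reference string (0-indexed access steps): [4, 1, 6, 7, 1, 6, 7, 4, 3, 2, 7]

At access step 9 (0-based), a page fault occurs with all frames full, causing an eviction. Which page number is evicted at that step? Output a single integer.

Answer: 4

Derivation:
Step 0: ref 4 -> FAULT, frames=[4,-]
Step 1: ref 1 -> FAULT, frames=[4,1]
Step 2: ref 6 -> FAULT, evict 4, frames=[6,1]
Step 3: ref 7 -> FAULT, evict 1, frames=[6,7]
Step 4: ref 1 -> FAULT, evict 6, frames=[1,7]
Step 5: ref 6 -> FAULT, evict 7, frames=[1,6]
Step 6: ref 7 -> FAULT, evict 1, frames=[7,6]
Step 7: ref 4 -> FAULT, evict 6, frames=[7,4]
Step 8: ref 3 -> FAULT, evict 7, frames=[3,4]
Step 9: ref 2 -> FAULT, evict 4, frames=[3,2]
At step 9: evicted page 4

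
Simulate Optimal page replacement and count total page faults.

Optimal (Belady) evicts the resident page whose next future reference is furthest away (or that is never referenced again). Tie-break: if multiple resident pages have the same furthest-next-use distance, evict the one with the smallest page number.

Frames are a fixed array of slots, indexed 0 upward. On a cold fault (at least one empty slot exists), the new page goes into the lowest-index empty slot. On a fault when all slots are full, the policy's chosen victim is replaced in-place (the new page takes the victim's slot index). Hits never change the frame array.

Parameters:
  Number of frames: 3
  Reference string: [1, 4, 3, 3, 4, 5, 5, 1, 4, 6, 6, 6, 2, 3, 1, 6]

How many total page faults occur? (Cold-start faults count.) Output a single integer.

Step 0: ref 1 → FAULT, frames=[1,-,-]
Step 1: ref 4 → FAULT, frames=[1,4,-]
Step 2: ref 3 → FAULT, frames=[1,4,3]
Step 3: ref 3 → HIT, frames=[1,4,3]
Step 4: ref 4 → HIT, frames=[1,4,3]
Step 5: ref 5 → FAULT (evict 3), frames=[1,4,5]
Step 6: ref 5 → HIT, frames=[1,4,5]
Step 7: ref 1 → HIT, frames=[1,4,5]
Step 8: ref 4 → HIT, frames=[1,4,5]
Step 9: ref 6 → FAULT (evict 4), frames=[1,6,5]
Step 10: ref 6 → HIT, frames=[1,6,5]
Step 11: ref 6 → HIT, frames=[1,6,5]
Step 12: ref 2 → FAULT (evict 5), frames=[1,6,2]
Step 13: ref 3 → FAULT (evict 2), frames=[1,6,3]
Step 14: ref 1 → HIT, frames=[1,6,3]
Step 15: ref 6 → HIT, frames=[1,6,3]
Total faults: 7

Answer: 7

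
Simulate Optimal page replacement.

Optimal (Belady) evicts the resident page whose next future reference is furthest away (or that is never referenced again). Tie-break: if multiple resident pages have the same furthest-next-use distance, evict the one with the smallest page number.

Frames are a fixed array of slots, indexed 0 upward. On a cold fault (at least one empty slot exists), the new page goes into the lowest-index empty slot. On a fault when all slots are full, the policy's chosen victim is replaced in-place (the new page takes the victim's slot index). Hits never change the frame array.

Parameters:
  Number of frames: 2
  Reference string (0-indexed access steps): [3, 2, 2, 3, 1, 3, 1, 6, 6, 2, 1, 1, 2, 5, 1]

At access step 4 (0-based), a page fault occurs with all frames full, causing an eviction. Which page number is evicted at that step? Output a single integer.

Answer: 2

Derivation:
Step 0: ref 3 -> FAULT, frames=[3,-]
Step 1: ref 2 -> FAULT, frames=[3,2]
Step 2: ref 2 -> HIT, frames=[3,2]
Step 3: ref 3 -> HIT, frames=[3,2]
Step 4: ref 1 -> FAULT, evict 2, frames=[3,1]
At step 4: evicted page 2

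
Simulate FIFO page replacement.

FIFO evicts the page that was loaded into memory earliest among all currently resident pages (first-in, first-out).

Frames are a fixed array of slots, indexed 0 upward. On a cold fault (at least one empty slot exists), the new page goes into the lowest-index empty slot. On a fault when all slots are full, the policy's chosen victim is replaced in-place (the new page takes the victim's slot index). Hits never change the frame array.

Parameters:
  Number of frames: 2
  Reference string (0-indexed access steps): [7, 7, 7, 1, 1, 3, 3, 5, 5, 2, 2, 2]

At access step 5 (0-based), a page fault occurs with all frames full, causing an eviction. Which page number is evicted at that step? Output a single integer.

Step 0: ref 7 -> FAULT, frames=[7,-]
Step 1: ref 7 -> HIT, frames=[7,-]
Step 2: ref 7 -> HIT, frames=[7,-]
Step 3: ref 1 -> FAULT, frames=[7,1]
Step 4: ref 1 -> HIT, frames=[7,1]
Step 5: ref 3 -> FAULT, evict 7, frames=[3,1]
At step 5: evicted page 7

Answer: 7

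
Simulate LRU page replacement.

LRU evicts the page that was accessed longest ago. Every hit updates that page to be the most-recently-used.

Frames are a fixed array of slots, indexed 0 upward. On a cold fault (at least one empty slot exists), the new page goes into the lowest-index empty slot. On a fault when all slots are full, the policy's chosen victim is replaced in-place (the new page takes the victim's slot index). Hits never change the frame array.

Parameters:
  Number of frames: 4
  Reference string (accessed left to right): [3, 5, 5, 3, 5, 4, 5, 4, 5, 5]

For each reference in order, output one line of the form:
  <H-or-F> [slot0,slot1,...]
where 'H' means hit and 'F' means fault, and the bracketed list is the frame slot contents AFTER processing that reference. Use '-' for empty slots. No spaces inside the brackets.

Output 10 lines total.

F [3,-,-,-]
F [3,5,-,-]
H [3,5,-,-]
H [3,5,-,-]
H [3,5,-,-]
F [3,5,4,-]
H [3,5,4,-]
H [3,5,4,-]
H [3,5,4,-]
H [3,5,4,-]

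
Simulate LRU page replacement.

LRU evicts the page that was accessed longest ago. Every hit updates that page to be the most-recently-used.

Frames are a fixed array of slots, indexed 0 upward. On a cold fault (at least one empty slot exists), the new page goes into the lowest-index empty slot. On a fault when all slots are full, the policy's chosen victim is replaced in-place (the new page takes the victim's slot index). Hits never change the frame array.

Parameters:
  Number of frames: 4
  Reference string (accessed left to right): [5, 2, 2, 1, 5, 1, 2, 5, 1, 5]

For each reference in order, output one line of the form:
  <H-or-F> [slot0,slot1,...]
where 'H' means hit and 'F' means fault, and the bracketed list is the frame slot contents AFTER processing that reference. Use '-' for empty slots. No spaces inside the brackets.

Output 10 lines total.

F [5,-,-,-]
F [5,2,-,-]
H [5,2,-,-]
F [5,2,1,-]
H [5,2,1,-]
H [5,2,1,-]
H [5,2,1,-]
H [5,2,1,-]
H [5,2,1,-]
H [5,2,1,-]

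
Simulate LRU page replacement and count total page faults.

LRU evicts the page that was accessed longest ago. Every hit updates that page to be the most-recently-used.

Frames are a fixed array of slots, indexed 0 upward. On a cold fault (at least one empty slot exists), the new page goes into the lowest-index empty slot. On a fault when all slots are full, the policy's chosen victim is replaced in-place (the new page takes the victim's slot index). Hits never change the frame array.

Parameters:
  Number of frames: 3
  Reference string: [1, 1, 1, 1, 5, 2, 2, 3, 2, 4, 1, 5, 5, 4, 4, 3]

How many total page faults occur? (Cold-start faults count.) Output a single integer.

Step 0: ref 1 → FAULT, frames=[1,-,-]
Step 1: ref 1 → HIT, frames=[1,-,-]
Step 2: ref 1 → HIT, frames=[1,-,-]
Step 3: ref 1 → HIT, frames=[1,-,-]
Step 4: ref 5 → FAULT, frames=[1,5,-]
Step 5: ref 2 → FAULT, frames=[1,5,2]
Step 6: ref 2 → HIT, frames=[1,5,2]
Step 7: ref 3 → FAULT (evict 1), frames=[3,5,2]
Step 8: ref 2 → HIT, frames=[3,5,2]
Step 9: ref 4 → FAULT (evict 5), frames=[3,4,2]
Step 10: ref 1 → FAULT (evict 3), frames=[1,4,2]
Step 11: ref 5 → FAULT (evict 2), frames=[1,4,5]
Step 12: ref 5 → HIT, frames=[1,4,5]
Step 13: ref 4 → HIT, frames=[1,4,5]
Step 14: ref 4 → HIT, frames=[1,4,5]
Step 15: ref 3 → FAULT (evict 1), frames=[3,4,5]
Total faults: 8

Answer: 8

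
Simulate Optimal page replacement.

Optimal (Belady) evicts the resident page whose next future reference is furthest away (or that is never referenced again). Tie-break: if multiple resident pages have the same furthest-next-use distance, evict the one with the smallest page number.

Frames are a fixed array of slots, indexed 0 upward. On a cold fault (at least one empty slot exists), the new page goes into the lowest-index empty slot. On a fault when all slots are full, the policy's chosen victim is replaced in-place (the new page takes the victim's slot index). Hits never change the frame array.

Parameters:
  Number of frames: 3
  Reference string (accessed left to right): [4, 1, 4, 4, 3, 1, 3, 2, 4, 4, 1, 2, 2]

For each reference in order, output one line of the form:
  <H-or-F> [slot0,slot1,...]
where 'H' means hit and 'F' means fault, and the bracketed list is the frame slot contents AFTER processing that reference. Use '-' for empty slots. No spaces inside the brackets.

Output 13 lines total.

F [4,-,-]
F [4,1,-]
H [4,1,-]
H [4,1,-]
F [4,1,3]
H [4,1,3]
H [4,1,3]
F [4,1,2]
H [4,1,2]
H [4,1,2]
H [4,1,2]
H [4,1,2]
H [4,1,2]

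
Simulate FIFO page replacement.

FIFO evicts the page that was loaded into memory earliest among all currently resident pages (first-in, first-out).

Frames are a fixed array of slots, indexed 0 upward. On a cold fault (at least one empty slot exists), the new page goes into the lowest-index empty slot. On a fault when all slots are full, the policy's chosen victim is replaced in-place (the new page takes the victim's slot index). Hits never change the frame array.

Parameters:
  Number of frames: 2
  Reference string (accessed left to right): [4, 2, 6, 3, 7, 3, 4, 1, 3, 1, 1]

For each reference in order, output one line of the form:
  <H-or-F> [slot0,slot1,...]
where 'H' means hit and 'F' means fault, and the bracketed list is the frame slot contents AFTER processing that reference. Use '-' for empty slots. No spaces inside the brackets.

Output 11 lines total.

F [4,-]
F [4,2]
F [6,2]
F [6,3]
F [7,3]
H [7,3]
F [7,4]
F [1,4]
F [1,3]
H [1,3]
H [1,3]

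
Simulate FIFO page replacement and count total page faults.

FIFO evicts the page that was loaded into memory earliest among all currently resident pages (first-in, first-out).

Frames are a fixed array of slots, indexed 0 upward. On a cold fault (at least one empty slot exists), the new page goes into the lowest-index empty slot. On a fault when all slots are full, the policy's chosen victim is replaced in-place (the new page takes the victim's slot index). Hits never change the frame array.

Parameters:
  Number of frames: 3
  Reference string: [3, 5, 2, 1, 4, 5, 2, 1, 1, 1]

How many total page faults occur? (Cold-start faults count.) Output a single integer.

Step 0: ref 3 → FAULT, frames=[3,-,-]
Step 1: ref 5 → FAULT, frames=[3,5,-]
Step 2: ref 2 → FAULT, frames=[3,5,2]
Step 3: ref 1 → FAULT (evict 3), frames=[1,5,2]
Step 4: ref 4 → FAULT (evict 5), frames=[1,4,2]
Step 5: ref 5 → FAULT (evict 2), frames=[1,4,5]
Step 6: ref 2 → FAULT (evict 1), frames=[2,4,5]
Step 7: ref 1 → FAULT (evict 4), frames=[2,1,5]
Step 8: ref 1 → HIT, frames=[2,1,5]
Step 9: ref 1 → HIT, frames=[2,1,5]
Total faults: 8

Answer: 8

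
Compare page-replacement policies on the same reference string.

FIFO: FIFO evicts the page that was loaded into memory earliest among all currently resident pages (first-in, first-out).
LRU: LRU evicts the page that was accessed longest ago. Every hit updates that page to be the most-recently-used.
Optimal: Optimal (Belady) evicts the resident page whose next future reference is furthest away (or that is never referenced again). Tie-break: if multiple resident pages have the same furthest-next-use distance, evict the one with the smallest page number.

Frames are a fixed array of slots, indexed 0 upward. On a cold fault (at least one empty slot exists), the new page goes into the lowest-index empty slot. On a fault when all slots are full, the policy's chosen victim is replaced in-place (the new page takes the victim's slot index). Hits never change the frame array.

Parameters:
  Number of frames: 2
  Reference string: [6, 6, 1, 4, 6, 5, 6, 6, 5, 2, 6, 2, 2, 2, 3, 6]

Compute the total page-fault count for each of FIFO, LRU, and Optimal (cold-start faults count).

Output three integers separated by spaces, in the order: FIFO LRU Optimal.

Answer: 8 9 6

Derivation:
--- FIFO ---
  step 0: ref 6 -> FAULT, frames=[6,-] (faults so far: 1)
  step 1: ref 6 -> HIT, frames=[6,-] (faults so far: 1)
  step 2: ref 1 -> FAULT, frames=[6,1] (faults so far: 2)
  step 3: ref 4 -> FAULT, evict 6, frames=[4,1] (faults so far: 3)
  step 4: ref 6 -> FAULT, evict 1, frames=[4,6] (faults so far: 4)
  step 5: ref 5 -> FAULT, evict 4, frames=[5,6] (faults so far: 5)
  step 6: ref 6 -> HIT, frames=[5,6] (faults so far: 5)
  step 7: ref 6 -> HIT, frames=[5,6] (faults so far: 5)
  step 8: ref 5 -> HIT, frames=[5,6] (faults so far: 5)
  step 9: ref 2 -> FAULT, evict 6, frames=[5,2] (faults so far: 6)
  step 10: ref 6 -> FAULT, evict 5, frames=[6,2] (faults so far: 7)
  step 11: ref 2 -> HIT, frames=[6,2] (faults so far: 7)
  step 12: ref 2 -> HIT, frames=[6,2] (faults so far: 7)
  step 13: ref 2 -> HIT, frames=[6,2] (faults so far: 7)
  step 14: ref 3 -> FAULT, evict 2, frames=[6,3] (faults so far: 8)
  step 15: ref 6 -> HIT, frames=[6,3] (faults so far: 8)
  FIFO total faults: 8
--- LRU ---
  step 0: ref 6 -> FAULT, frames=[6,-] (faults so far: 1)
  step 1: ref 6 -> HIT, frames=[6,-] (faults so far: 1)
  step 2: ref 1 -> FAULT, frames=[6,1] (faults so far: 2)
  step 3: ref 4 -> FAULT, evict 6, frames=[4,1] (faults so far: 3)
  step 4: ref 6 -> FAULT, evict 1, frames=[4,6] (faults so far: 4)
  step 5: ref 5 -> FAULT, evict 4, frames=[5,6] (faults so far: 5)
  step 6: ref 6 -> HIT, frames=[5,6] (faults so far: 5)
  step 7: ref 6 -> HIT, frames=[5,6] (faults so far: 5)
  step 8: ref 5 -> HIT, frames=[5,6] (faults so far: 5)
  step 9: ref 2 -> FAULT, evict 6, frames=[5,2] (faults so far: 6)
  step 10: ref 6 -> FAULT, evict 5, frames=[6,2] (faults so far: 7)
  step 11: ref 2 -> HIT, frames=[6,2] (faults so far: 7)
  step 12: ref 2 -> HIT, frames=[6,2] (faults so far: 7)
  step 13: ref 2 -> HIT, frames=[6,2] (faults so far: 7)
  step 14: ref 3 -> FAULT, evict 6, frames=[3,2] (faults so far: 8)
  step 15: ref 6 -> FAULT, evict 2, frames=[3,6] (faults so far: 9)
  LRU total faults: 9
--- Optimal ---
  step 0: ref 6 -> FAULT, frames=[6,-] (faults so far: 1)
  step 1: ref 6 -> HIT, frames=[6,-] (faults so far: 1)
  step 2: ref 1 -> FAULT, frames=[6,1] (faults so far: 2)
  step 3: ref 4 -> FAULT, evict 1, frames=[6,4] (faults so far: 3)
  step 4: ref 6 -> HIT, frames=[6,4] (faults so far: 3)
  step 5: ref 5 -> FAULT, evict 4, frames=[6,5] (faults so far: 4)
  step 6: ref 6 -> HIT, frames=[6,5] (faults so far: 4)
  step 7: ref 6 -> HIT, frames=[6,5] (faults so far: 4)
  step 8: ref 5 -> HIT, frames=[6,5] (faults so far: 4)
  step 9: ref 2 -> FAULT, evict 5, frames=[6,2] (faults so far: 5)
  step 10: ref 6 -> HIT, frames=[6,2] (faults so far: 5)
  step 11: ref 2 -> HIT, frames=[6,2] (faults so far: 5)
  step 12: ref 2 -> HIT, frames=[6,2] (faults so far: 5)
  step 13: ref 2 -> HIT, frames=[6,2] (faults so far: 5)
  step 14: ref 3 -> FAULT, evict 2, frames=[6,3] (faults so far: 6)
  step 15: ref 6 -> HIT, frames=[6,3] (faults so far: 6)
  Optimal total faults: 6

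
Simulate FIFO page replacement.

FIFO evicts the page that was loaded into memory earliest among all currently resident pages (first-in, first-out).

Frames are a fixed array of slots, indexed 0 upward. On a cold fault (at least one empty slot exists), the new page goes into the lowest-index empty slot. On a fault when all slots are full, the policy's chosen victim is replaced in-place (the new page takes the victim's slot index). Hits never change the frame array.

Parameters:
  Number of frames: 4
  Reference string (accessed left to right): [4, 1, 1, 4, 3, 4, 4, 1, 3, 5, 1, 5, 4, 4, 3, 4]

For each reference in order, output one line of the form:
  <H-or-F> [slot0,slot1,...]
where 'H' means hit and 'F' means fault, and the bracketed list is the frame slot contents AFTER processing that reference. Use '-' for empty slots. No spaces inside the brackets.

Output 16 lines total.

F [4,-,-,-]
F [4,1,-,-]
H [4,1,-,-]
H [4,1,-,-]
F [4,1,3,-]
H [4,1,3,-]
H [4,1,3,-]
H [4,1,3,-]
H [4,1,3,-]
F [4,1,3,5]
H [4,1,3,5]
H [4,1,3,5]
H [4,1,3,5]
H [4,1,3,5]
H [4,1,3,5]
H [4,1,3,5]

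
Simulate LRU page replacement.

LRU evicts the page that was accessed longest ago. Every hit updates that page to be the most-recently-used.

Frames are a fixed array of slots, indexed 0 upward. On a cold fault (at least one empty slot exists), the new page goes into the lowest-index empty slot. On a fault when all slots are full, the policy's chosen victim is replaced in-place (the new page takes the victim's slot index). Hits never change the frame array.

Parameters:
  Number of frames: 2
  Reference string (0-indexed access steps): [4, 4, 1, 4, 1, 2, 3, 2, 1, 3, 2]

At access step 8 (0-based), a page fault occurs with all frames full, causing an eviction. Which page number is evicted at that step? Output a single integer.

Answer: 3

Derivation:
Step 0: ref 4 -> FAULT, frames=[4,-]
Step 1: ref 4 -> HIT, frames=[4,-]
Step 2: ref 1 -> FAULT, frames=[4,1]
Step 3: ref 4 -> HIT, frames=[4,1]
Step 4: ref 1 -> HIT, frames=[4,1]
Step 5: ref 2 -> FAULT, evict 4, frames=[2,1]
Step 6: ref 3 -> FAULT, evict 1, frames=[2,3]
Step 7: ref 2 -> HIT, frames=[2,3]
Step 8: ref 1 -> FAULT, evict 3, frames=[2,1]
At step 8: evicted page 3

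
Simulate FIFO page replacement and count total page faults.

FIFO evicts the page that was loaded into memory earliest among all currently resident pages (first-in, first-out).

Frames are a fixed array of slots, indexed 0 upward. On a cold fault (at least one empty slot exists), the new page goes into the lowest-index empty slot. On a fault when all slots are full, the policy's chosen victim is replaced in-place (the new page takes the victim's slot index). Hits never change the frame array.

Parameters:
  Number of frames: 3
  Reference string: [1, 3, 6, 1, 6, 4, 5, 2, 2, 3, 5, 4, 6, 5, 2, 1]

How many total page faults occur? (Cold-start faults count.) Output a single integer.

Step 0: ref 1 → FAULT, frames=[1,-,-]
Step 1: ref 3 → FAULT, frames=[1,3,-]
Step 2: ref 6 → FAULT, frames=[1,3,6]
Step 3: ref 1 → HIT, frames=[1,3,6]
Step 4: ref 6 → HIT, frames=[1,3,6]
Step 5: ref 4 → FAULT (evict 1), frames=[4,3,6]
Step 6: ref 5 → FAULT (evict 3), frames=[4,5,6]
Step 7: ref 2 → FAULT (evict 6), frames=[4,5,2]
Step 8: ref 2 → HIT, frames=[4,5,2]
Step 9: ref 3 → FAULT (evict 4), frames=[3,5,2]
Step 10: ref 5 → HIT, frames=[3,5,2]
Step 11: ref 4 → FAULT (evict 5), frames=[3,4,2]
Step 12: ref 6 → FAULT (evict 2), frames=[3,4,6]
Step 13: ref 5 → FAULT (evict 3), frames=[5,4,6]
Step 14: ref 2 → FAULT (evict 4), frames=[5,2,6]
Step 15: ref 1 → FAULT (evict 6), frames=[5,2,1]
Total faults: 12

Answer: 12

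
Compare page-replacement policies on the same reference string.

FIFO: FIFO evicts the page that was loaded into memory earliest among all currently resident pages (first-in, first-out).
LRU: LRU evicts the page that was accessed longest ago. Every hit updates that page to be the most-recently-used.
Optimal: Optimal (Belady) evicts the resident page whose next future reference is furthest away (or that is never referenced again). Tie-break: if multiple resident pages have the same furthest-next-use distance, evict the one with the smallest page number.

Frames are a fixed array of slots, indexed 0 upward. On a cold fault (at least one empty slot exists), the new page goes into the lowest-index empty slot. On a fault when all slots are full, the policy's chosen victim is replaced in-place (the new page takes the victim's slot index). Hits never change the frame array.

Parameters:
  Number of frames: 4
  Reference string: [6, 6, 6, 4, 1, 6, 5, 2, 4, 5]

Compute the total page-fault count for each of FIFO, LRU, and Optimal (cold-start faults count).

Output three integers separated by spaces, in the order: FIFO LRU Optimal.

--- FIFO ---
  step 0: ref 6 -> FAULT, frames=[6,-,-,-] (faults so far: 1)
  step 1: ref 6 -> HIT, frames=[6,-,-,-] (faults so far: 1)
  step 2: ref 6 -> HIT, frames=[6,-,-,-] (faults so far: 1)
  step 3: ref 4 -> FAULT, frames=[6,4,-,-] (faults so far: 2)
  step 4: ref 1 -> FAULT, frames=[6,4,1,-] (faults so far: 3)
  step 5: ref 6 -> HIT, frames=[6,4,1,-] (faults so far: 3)
  step 6: ref 5 -> FAULT, frames=[6,4,1,5] (faults so far: 4)
  step 7: ref 2 -> FAULT, evict 6, frames=[2,4,1,5] (faults so far: 5)
  step 8: ref 4 -> HIT, frames=[2,4,1,5] (faults so far: 5)
  step 9: ref 5 -> HIT, frames=[2,4,1,5] (faults so far: 5)
  FIFO total faults: 5
--- LRU ---
  step 0: ref 6 -> FAULT, frames=[6,-,-,-] (faults so far: 1)
  step 1: ref 6 -> HIT, frames=[6,-,-,-] (faults so far: 1)
  step 2: ref 6 -> HIT, frames=[6,-,-,-] (faults so far: 1)
  step 3: ref 4 -> FAULT, frames=[6,4,-,-] (faults so far: 2)
  step 4: ref 1 -> FAULT, frames=[6,4,1,-] (faults so far: 3)
  step 5: ref 6 -> HIT, frames=[6,4,1,-] (faults so far: 3)
  step 6: ref 5 -> FAULT, frames=[6,4,1,5] (faults so far: 4)
  step 7: ref 2 -> FAULT, evict 4, frames=[6,2,1,5] (faults so far: 5)
  step 8: ref 4 -> FAULT, evict 1, frames=[6,2,4,5] (faults so far: 6)
  step 9: ref 5 -> HIT, frames=[6,2,4,5] (faults so far: 6)
  LRU total faults: 6
--- Optimal ---
  step 0: ref 6 -> FAULT, frames=[6,-,-,-] (faults so far: 1)
  step 1: ref 6 -> HIT, frames=[6,-,-,-] (faults so far: 1)
  step 2: ref 6 -> HIT, frames=[6,-,-,-] (faults so far: 1)
  step 3: ref 4 -> FAULT, frames=[6,4,-,-] (faults so far: 2)
  step 4: ref 1 -> FAULT, frames=[6,4,1,-] (faults so far: 3)
  step 5: ref 6 -> HIT, frames=[6,4,1,-] (faults so far: 3)
  step 6: ref 5 -> FAULT, frames=[6,4,1,5] (faults so far: 4)
  step 7: ref 2 -> FAULT, evict 1, frames=[6,4,2,5] (faults so far: 5)
  step 8: ref 4 -> HIT, frames=[6,4,2,5] (faults so far: 5)
  step 9: ref 5 -> HIT, frames=[6,4,2,5] (faults so far: 5)
  Optimal total faults: 5

Answer: 5 6 5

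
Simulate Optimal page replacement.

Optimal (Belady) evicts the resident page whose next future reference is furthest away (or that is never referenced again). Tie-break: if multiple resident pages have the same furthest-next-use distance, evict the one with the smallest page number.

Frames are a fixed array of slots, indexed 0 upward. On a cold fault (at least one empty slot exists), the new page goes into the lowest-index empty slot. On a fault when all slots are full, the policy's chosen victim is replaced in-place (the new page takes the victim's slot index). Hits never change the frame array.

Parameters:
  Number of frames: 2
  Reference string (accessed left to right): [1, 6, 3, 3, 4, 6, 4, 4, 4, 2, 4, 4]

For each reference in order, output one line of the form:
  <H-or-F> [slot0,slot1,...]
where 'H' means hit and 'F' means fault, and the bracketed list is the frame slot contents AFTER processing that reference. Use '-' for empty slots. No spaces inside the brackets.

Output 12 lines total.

F [1,-]
F [1,6]
F [3,6]
H [3,6]
F [4,6]
H [4,6]
H [4,6]
H [4,6]
H [4,6]
F [4,2]
H [4,2]
H [4,2]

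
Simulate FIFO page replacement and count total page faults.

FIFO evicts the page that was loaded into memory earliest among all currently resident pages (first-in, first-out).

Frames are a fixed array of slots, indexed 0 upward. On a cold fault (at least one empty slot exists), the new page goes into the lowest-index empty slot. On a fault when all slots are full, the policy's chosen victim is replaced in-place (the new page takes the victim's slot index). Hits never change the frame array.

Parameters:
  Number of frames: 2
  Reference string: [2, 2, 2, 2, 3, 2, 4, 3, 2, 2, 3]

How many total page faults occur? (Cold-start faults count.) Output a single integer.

Answer: 5

Derivation:
Step 0: ref 2 → FAULT, frames=[2,-]
Step 1: ref 2 → HIT, frames=[2,-]
Step 2: ref 2 → HIT, frames=[2,-]
Step 3: ref 2 → HIT, frames=[2,-]
Step 4: ref 3 → FAULT, frames=[2,3]
Step 5: ref 2 → HIT, frames=[2,3]
Step 6: ref 4 → FAULT (evict 2), frames=[4,3]
Step 7: ref 3 → HIT, frames=[4,3]
Step 8: ref 2 → FAULT (evict 3), frames=[4,2]
Step 9: ref 2 → HIT, frames=[4,2]
Step 10: ref 3 → FAULT (evict 4), frames=[3,2]
Total faults: 5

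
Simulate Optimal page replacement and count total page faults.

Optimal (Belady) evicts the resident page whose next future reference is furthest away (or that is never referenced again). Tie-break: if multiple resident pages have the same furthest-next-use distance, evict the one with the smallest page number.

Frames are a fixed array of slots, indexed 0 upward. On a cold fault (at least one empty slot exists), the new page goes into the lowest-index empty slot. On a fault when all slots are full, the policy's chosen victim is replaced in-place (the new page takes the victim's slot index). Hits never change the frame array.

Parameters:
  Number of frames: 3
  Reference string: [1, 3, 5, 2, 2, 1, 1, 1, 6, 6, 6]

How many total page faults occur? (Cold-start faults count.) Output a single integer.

Answer: 5

Derivation:
Step 0: ref 1 → FAULT, frames=[1,-,-]
Step 1: ref 3 → FAULT, frames=[1,3,-]
Step 2: ref 5 → FAULT, frames=[1,3,5]
Step 3: ref 2 → FAULT (evict 3), frames=[1,2,5]
Step 4: ref 2 → HIT, frames=[1,2,5]
Step 5: ref 1 → HIT, frames=[1,2,5]
Step 6: ref 1 → HIT, frames=[1,2,5]
Step 7: ref 1 → HIT, frames=[1,2,5]
Step 8: ref 6 → FAULT (evict 1), frames=[6,2,5]
Step 9: ref 6 → HIT, frames=[6,2,5]
Step 10: ref 6 → HIT, frames=[6,2,5]
Total faults: 5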